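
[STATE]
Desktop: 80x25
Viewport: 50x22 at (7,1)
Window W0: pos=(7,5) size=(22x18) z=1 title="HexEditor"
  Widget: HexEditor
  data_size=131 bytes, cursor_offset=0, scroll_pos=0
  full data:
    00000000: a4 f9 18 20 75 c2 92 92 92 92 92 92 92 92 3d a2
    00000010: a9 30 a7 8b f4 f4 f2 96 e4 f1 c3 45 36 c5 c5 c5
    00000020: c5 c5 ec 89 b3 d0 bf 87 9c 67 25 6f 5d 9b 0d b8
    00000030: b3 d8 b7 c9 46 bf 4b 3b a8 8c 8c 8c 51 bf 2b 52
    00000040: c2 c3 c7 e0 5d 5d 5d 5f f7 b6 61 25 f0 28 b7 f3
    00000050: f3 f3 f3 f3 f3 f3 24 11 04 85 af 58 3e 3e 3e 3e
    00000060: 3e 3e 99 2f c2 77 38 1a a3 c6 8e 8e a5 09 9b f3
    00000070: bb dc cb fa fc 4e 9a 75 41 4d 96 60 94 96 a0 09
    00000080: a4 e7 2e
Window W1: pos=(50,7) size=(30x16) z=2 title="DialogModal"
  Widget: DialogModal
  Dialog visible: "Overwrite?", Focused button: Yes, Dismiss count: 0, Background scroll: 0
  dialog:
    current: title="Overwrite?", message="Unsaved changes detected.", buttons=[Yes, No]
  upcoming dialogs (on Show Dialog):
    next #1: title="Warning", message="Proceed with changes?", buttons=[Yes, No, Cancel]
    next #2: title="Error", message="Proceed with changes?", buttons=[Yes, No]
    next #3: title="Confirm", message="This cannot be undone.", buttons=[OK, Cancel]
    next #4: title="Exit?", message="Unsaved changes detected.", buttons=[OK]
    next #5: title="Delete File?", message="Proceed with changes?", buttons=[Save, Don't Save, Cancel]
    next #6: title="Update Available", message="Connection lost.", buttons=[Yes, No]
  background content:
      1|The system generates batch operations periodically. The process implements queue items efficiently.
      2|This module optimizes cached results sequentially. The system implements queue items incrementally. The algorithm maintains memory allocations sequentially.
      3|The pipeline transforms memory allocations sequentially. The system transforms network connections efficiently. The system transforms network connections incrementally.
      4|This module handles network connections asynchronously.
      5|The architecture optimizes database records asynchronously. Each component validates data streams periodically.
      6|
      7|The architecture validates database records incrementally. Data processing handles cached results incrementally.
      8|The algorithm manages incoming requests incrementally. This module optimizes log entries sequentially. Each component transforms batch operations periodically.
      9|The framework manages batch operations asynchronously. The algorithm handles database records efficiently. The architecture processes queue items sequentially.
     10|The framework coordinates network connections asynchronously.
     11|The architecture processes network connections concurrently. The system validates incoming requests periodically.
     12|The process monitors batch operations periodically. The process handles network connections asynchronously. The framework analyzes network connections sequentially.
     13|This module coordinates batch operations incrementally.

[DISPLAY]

                                                  
                                                  
                                                  
                                                  
┏━━━━━━━━━━━━━━━━━━━━┓                            
┃ HexEditor          ┃                            
┠────────────────────┨                     ┏━━━━━━
┃00000000  A4 f9 18 2┃                     ┃ Dialo
┃00000010  a9 30 a7 8┃                     ┠──────
┃00000020  c5 c5 ec 8┃                     ┃The sy
┃00000030  b3 d8 b7 c┃                     ┃This m
┃00000040  c2 c3 c7 e┃                     ┃The pi
┃00000050  f3 f3 f3 f┃                     ┃Th┌───
┃00000060  3e 3e 99 2┃                     ┃Th│   
┃00000070  bb dc cb f┃                     ┃  │Uns
┃00000080  a4 e7 2e  ┃                     ┃Th│   
┃                    ┃                     ┃Th└───
┃                    ┃                     ┃The fr
┃                    ┃                     ┃The fr
┃                    ┃                     ┃The ar
┃                    ┃                     ┃The pr
┗━━━━━━━━━━━━━━━━━━━━┛                     ┗━━━━━━


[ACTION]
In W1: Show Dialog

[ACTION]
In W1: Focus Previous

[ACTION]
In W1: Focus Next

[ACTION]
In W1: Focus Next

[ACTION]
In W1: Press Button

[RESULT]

                                                  
                                                  
                                                  
                                                  
┏━━━━━━━━━━━━━━━━━━━━┓                            
┃ HexEditor          ┃                            
┠────────────────────┨                     ┏━━━━━━
┃00000000  A4 f9 18 2┃                     ┃ Dialo
┃00000010  a9 30 a7 8┃                     ┠──────
┃00000020  c5 c5 ec 8┃                     ┃The sy
┃00000030  b3 d8 b7 c┃                     ┃This m
┃00000040  c2 c3 c7 e┃                     ┃The pi
┃00000050  f3 f3 f3 f┃                     ┃This m
┃00000060  3e 3e 99 2┃                     ┃The ar
┃00000070  bb dc cb f┃                     ┃      
┃00000080  a4 e7 2e  ┃                     ┃The ar
┃                    ┃                     ┃The al
┃                    ┃                     ┃The fr
┃                    ┃                     ┃The fr
┃                    ┃                     ┃The ar
┃                    ┃                     ┃The pr
┗━━━━━━━━━━━━━━━━━━━━┛                     ┗━━━━━━


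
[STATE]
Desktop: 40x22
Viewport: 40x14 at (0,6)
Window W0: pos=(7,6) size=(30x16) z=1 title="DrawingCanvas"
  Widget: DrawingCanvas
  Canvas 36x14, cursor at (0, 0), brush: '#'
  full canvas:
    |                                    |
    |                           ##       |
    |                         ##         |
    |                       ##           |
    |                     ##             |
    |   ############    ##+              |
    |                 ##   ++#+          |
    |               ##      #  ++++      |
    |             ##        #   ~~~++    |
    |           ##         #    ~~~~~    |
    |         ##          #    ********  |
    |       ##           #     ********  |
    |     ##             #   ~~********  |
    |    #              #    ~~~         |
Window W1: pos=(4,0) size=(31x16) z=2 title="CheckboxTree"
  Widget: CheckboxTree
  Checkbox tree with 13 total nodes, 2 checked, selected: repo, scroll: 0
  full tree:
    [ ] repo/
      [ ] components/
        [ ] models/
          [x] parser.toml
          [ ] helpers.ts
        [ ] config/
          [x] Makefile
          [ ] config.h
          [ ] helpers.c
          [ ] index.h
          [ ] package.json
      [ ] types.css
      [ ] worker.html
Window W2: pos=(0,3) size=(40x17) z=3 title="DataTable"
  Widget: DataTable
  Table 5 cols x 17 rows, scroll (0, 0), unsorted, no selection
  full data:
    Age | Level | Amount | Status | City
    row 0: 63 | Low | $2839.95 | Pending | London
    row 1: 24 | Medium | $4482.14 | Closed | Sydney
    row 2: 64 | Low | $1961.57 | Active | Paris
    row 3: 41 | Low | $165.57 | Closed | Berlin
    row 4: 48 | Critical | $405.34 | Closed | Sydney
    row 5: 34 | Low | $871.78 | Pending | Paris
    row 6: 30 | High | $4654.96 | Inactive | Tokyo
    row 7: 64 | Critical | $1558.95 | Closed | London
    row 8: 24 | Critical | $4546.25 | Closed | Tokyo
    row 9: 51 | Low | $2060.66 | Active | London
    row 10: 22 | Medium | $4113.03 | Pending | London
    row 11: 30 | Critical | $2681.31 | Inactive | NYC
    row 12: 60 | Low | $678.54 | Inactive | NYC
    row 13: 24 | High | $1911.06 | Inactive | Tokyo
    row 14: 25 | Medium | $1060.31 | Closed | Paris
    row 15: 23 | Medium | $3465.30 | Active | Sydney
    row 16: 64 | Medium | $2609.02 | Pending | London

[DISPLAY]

┃Age│Level   │Amount  │Status  │City   ┃
┃───┼────────┼────────┼────────┼────── ┃
┃63 │Low     │$2839.95│Pending │London ┃
┃24 │Medium  │$4482.14│Closed  │Sydney ┃
┃64 │Low     │$1961.57│Active  │Paris  ┃
┃41 │Low     │$165.57 │Closed  │Berlin ┃
┃48 │Critical│$405.34 │Closed  │Sydney ┃
┃34 │Low     │$871.78 │Pending │Paris  ┃
┃30 │High    │$4654.96│Inactive│Tokyo  ┃
┃64 │Critical│$1558.95│Closed  │London ┃
┃24 │Critical│$4546.25│Closed  │Tokyo  ┃
┃51 │Low     │$2060.66│Active  │London ┃
┃22 │Medium  │$4113.03│Pending │London ┃
┗━━━━━━━━━━━━━━━━━━━━━━━━━━━━━━━━━━━━━━┛


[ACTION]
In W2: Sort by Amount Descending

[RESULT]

┃Age│Level   │Amount ▼│Status  │City   ┃
┃───┼────────┼────────┼────────┼────── ┃
┃30 │High    │$4654.96│Inactive│Tokyo  ┃
┃24 │Critical│$4546.25│Closed  │Tokyo  ┃
┃24 │Medium  │$4482.14│Closed  │Sydney ┃
┃22 │Medium  │$4113.03│Pending │London ┃
┃23 │Medium  │$3465.30│Active  │Sydney ┃
┃63 │Low     │$2839.95│Pending │London ┃
┃30 │Critical│$2681.31│Inactive│NYC    ┃
┃64 │Medium  │$2609.02│Pending │London ┃
┃51 │Low     │$2060.66│Active  │London ┃
┃64 │Low     │$1961.57│Active  │Paris  ┃
┃24 │High    │$1911.06│Inactive│Tokyo  ┃
┗━━━━━━━━━━━━━━━━━━━━━━━━━━━━━━━━━━━━━━┛


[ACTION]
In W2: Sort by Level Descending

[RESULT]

┃Age│Level  ▼│Amount  │Status  │City   ┃
┃───┼────────┼────────┼────────┼────── ┃
┃24 │Medium  │$4482.14│Closed  │Sydney ┃
┃22 │Medium  │$4113.03│Pending │London ┃
┃23 │Medium  │$3465.30│Active  │Sydney ┃
┃64 │Medium  │$2609.02│Pending │London ┃
┃25 │Medium  │$1060.31│Closed  │Paris  ┃
┃63 │Low     │$2839.95│Pending │London ┃
┃51 │Low     │$2060.66│Active  │London ┃
┃64 │Low     │$1961.57│Active  │Paris  ┃
┃34 │Low     │$871.78 │Pending │Paris  ┃
┃60 │Low     │$678.54 │Inactive│NYC    ┃
┃41 │Low     │$165.57 │Closed  │Berlin ┃
┗━━━━━━━━━━━━━━━━━━━━━━━━━━━━━━━━━━━━━━┛


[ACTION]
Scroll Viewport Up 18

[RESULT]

    ┏━━━━━━━━━━━━━━━━━━━━━━━━━━━━━┓     
    ┃ CheckboxTree                ┃     
    ┠─────────────────────────────┨     
┏━━━━━━━━━━━━━━━━━━━━━━━━━━━━━━━━━━━━━━┓
┃ DataTable                            ┃
┠──────────────────────────────────────┨
┃Age│Level  ▼│Amount  │Status  │City   ┃
┃───┼────────┼────────┼────────┼────── ┃
┃24 │Medium  │$4482.14│Closed  │Sydney ┃
┃22 │Medium  │$4113.03│Pending │London ┃
┃23 │Medium  │$3465.30│Active  │Sydney ┃
┃64 │Medium  │$2609.02│Pending │London ┃
┃25 │Medium  │$1060.31│Closed  │Paris  ┃
┃63 │Low     │$2839.95│Pending │London ┃


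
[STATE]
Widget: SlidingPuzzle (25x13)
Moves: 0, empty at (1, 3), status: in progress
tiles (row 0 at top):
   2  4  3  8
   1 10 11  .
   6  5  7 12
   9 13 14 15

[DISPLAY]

┌────┬────┬────┬────┐    
│  2 │  4 │  3 │  8 │    
├────┼────┼────┼────┤    
│  1 │ 10 │ 11 │    │    
├────┼────┼────┼────┤    
│  6 │  5 │  7 │ 12 │    
├────┼────┼────┼────┤    
│  9 │ 13 │ 14 │ 15 │    
└────┴────┴────┴────┘    
Moves: 0                 
                         
                         
                         


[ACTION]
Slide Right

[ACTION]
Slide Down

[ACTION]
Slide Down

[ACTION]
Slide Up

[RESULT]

┌────┬────┬────┬────┐    
│  2 │  4 │  3 │  8 │    
├────┼────┼────┼────┤    
│  1 │ 10 │    │ 11 │    
├────┼────┼────┼────┤    
│  6 │  5 │  7 │ 12 │    
├────┼────┼────┼────┤    
│  9 │ 13 │ 14 │ 15 │    
└────┴────┴────┴────┘    
Moves: 3                 
                         
                         
                         


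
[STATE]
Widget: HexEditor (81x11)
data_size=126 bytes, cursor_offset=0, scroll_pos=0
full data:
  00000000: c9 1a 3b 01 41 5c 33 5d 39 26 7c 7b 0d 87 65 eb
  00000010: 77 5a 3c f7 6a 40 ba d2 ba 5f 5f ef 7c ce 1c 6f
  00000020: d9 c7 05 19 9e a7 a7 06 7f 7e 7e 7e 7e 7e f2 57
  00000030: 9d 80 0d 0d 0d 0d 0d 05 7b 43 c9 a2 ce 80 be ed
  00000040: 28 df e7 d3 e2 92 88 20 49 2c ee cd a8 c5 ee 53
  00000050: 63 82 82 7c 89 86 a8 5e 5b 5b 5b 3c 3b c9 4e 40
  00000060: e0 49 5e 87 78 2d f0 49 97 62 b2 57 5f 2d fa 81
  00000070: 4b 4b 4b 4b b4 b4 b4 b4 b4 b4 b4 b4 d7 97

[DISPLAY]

00000000  C9 1a 3b 01 41 5c 33 5d  39 26 7c 7b 0d 87 65 eb  |..;.A\3]9&|{..e.|   
00000010  77 5a 3c f7 6a 40 ba d2  ba 5f 5f ef 7c ce 1c 6f  |wZ<.j@...__.|..o|   
00000020  d9 c7 05 19 9e a7 a7 06  7f 7e 7e 7e 7e 7e f2 57  |.........~~~~~.W|   
00000030  9d 80 0d 0d 0d 0d 0d 05  7b 43 c9 a2 ce 80 be ed  |........{C......|   
00000040  28 df e7 d3 e2 92 88 20  49 2c ee cd a8 c5 ee 53  |(...... I,.....S|   
00000050  63 82 82 7c 89 86 a8 5e  5b 5b 5b 3c 3b c9 4e 40  |c..|...^[[[<;.N@|   
00000060  e0 49 5e 87 78 2d f0 49  97 62 b2 57 5f 2d fa 81  |.I^.x-.I.b.W_-..|   
00000070  4b 4b 4b 4b b4 b4 b4 b4  b4 b4 b4 b4 d7 97        |KKKK..........  |   
                                                                                 
                                                                                 
                                                                                 


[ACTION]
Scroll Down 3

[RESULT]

00000030  9d 80 0d 0d 0d 0d 0d 05  7b 43 c9 a2 ce 80 be ed  |........{C......|   
00000040  28 df e7 d3 e2 92 88 20  49 2c ee cd a8 c5 ee 53  |(...... I,.....S|   
00000050  63 82 82 7c 89 86 a8 5e  5b 5b 5b 3c 3b c9 4e 40  |c..|...^[[[<;.N@|   
00000060  e0 49 5e 87 78 2d f0 49  97 62 b2 57 5f 2d fa 81  |.I^.x-.I.b.W_-..|   
00000070  4b 4b 4b 4b b4 b4 b4 b4  b4 b4 b4 b4 d7 97        |KKKK..........  |   
                                                                                 
                                                                                 
                                                                                 
                                                                                 
                                                                                 
                                                                                 


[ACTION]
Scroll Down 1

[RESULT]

00000040  28 df e7 d3 e2 92 88 20  49 2c ee cd a8 c5 ee 53  |(...... I,.....S|   
00000050  63 82 82 7c 89 86 a8 5e  5b 5b 5b 3c 3b c9 4e 40  |c..|...^[[[<;.N@|   
00000060  e0 49 5e 87 78 2d f0 49  97 62 b2 57 5f 2d fa 81  |.I^.x-.I.b.W_-..|   
00000070  4b 4b 4b 4b b4 b4 b4 b4  b4 b4 b4 b4 d7 97        |KKKK..........  |   
                                                                                 
                                                                                 
                                                                                 
                                                                                 
                                                                                 
                                                                                 
                                                                                 


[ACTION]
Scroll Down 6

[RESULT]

00000070  4b 4b 4b 4b b4 b4 b4 b4  b4 b4 b4 b4 d7 97        |KKKK..........  |   
                                                                                 
                                                                                 
                                                                                 
                                                                                 
                                                                                 
                                                                                 
                                                                                 
                                                                                 
                                                                                 
                                                                                 


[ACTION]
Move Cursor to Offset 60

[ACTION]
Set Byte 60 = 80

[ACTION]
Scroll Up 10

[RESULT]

00000000  c9 1a 3b 01 41 5c 33 5d  39 26 7c 7b 0d 87 65 eb  |..;.A\3]9&|{..e.|   
00000010  77 5a 3c f7 6a 40 ba d2  ba 5f 5f ef 7c ce 1c 6f  |wZ<.j@...__.|..o|   
00000020  d9 c7 05 19 9e a7 a7 06  7f 7e 7e 7e 7e 7e f2 57  |.........~~~~~.W|   
00000030  9d 80 0d 0d 0d 0d 0d 05  7b 43 c9 a2 80 80 be ed  |........{C......|   
00000040  28 df e7 d3 e2 92 88 20  49 2c ee cd a8 c5 ee 53  |(...... I,.....S|   
00000050  63 82 82 7c 89 86 a8 5e  5b 5b 5b 3c 3b c9 4e 40  |c..|...^[[[<;.N@|   
00000060  e0 49 5e 87 78 2d f0 49  97 62 b2 57 5f 2d fa 81  |.I^.x-.I.b.W_-..|   
00000070  4b 4b 4b 4b b4 b4 b4 b4  b4 b4 b4 b4 d7 97        |KKKK..........  |   
                                                                                 
                                                                                 
                                                                                 


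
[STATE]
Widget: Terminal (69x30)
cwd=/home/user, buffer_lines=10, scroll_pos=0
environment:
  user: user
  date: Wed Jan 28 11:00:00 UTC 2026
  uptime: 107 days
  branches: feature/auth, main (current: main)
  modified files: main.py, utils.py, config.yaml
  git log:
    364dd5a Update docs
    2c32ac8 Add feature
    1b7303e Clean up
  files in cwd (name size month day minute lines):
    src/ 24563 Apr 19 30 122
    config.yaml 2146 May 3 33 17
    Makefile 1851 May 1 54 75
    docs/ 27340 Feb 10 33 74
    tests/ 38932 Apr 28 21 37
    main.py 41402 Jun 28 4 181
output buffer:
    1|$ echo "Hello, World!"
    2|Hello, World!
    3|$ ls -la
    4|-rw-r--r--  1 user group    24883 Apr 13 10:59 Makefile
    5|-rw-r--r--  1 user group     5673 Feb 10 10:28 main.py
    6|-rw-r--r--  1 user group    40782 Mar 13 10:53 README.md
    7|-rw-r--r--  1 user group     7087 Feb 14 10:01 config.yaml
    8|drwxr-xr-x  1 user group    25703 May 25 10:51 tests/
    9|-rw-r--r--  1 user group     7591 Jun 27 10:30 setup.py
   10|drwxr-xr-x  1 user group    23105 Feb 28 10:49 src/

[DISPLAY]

$ echo "Hello, World!"                                               
Hello, World!                                                        
$ ls -la                                                             
-rw-r--r--  1 user group    24883 Apr 13 10:59 Makefile              
-rw-r--r--  1 user group     5673 Feb 10 10:28 main.py               
-rw-r--r--  1 user group    40782 Mar 13 10:53 README.md             
-rw-r--r--  1 user group     7087 Feb 14 10:01 config.yaml           
drwxr-xr-x  1 user group    25703 May 25 10:51 tests/                
-rw-r--r--  1 user group     7591 Jun 27 10:30 setup.py              
drwxr-xr-x  1 user group    23105 Feb 28 10:49 src/                  
$ █                                                                  
                                                                     
                                                                     
                                                                     
                                                                     
                                                                     
                                                                     
                                                                     
                                                                     
                                                                     
                                                                     
                                                                     
                                                                     
                                                                     
                                                                     
                                                                     
                                                                     
                                                                     
                                                                     
                                                                     


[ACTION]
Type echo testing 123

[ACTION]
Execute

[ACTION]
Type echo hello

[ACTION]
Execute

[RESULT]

$ echo "Hello, World!"                                               
Hello, World!                                                        
$ ls -la                                                             
-rw-r--r--  1 user group    24883 Apr 13 10:59 Makefile              
-rw-r--r--  1 user group     5673 Feb 10 10:28 main.py               
-rw-r--r--  1 user group    40782 Mar 13 10:53 README.md             
-rw-r--r--  1 user group     7087 Feb 14 10:01 config.yaml           
drwxr-xr-x  1 user group    25703 May 25 10:51 tests/                
-rw-r--r--  1 user group     7591 Jun 27 10:30 setup.py              
drwxr-xr-x  1 user group    23105 Feb 28 10:49 src/                  
$ echo testing 123                                                   
testing 123                                                          
$ echo hello                                                         
hello                                                                
$ █                                                                  
                                                                     
                                                                     
                                                                     
                                                                     
                                                                     
                                                                     
                                                                     
                                                                     
                                                                     
                                                                     
                                                                     
                                                                     
                                                                     
                                                                     
                                                                     


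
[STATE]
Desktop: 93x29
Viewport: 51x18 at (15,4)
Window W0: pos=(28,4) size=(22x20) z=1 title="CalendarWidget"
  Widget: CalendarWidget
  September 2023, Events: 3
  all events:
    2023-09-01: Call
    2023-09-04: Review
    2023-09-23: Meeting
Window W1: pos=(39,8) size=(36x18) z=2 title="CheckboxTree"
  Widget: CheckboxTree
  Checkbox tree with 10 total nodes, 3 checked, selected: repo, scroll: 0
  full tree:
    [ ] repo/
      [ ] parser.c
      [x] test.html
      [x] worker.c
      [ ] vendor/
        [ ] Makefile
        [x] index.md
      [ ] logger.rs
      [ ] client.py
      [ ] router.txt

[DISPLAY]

             ┏━━━━━━━━━━━━━━━━━━━━┓                
             ┃ CalendarWidget     ┃                
             ┠────────────────────┨                
             ┃   September 2023   ┃                
             ┃Mo Tu We T┏━━━━━━━━━━━━━━━━━━━━━━━━━━
             ┃          ┃ CheckboxTree             
             ┃ 4*  5  6 ┠──────────────────────────
             ┃11 12 13 1┃>[-] repo/                
             ┃18 19 20 2┃   [ ] parser.c           
             ┃25 26 27 2┃   [x] test.html          
             ┃          ┃   [x] worker.c           
             ┃          ┃   [-] vendor/            
             ┃          ┃     [ ] Makefile         
             ┃          ┃     [x] index.md         
             ┃          ┃   [ ] logger.rs          
             ┃          ┃   [ ] client.py          
             ┃          ┃   [ ] router.txt         
             ┃          ┃                          


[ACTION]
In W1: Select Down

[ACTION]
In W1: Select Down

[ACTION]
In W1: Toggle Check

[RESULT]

             ┏━━━━━━━━━━━━━━━━━━━━┓                
             ┃ CalendarWidget     ┃                
             ┠────────────────────┨                
             ┃   September 2023   ┃                
             ┃Mo Tu We T┏━━━━━━━━━━━━━━━━━━━━━━━━━━
             ┃          ┃ CheckboxTree             
             ┃ 4*  5  6 ┠──────────────────────────
             ┃11 12 13 1┃ [-] repo/                
             ┃18 19 20 2┃   [ ] parser.c           
             ┃25 26 27 2┃>  [ ] test.html          
             ┃          ┃   [x] worker.c           
             ┃          ┃   [-] vendor/            
             ┃          ┃     [ ] Makefile         
             ┃          ┃     [x] index.md         
             ┃          ┃   [ ] logger.rs          
             ┃          ┃   [ ] client.py          
             ┃          ┃   [ ] router.txt         
             ┃          ┃                          


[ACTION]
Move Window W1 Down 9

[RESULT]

             ┏━━━━━━━━━━━━━━━━━━━━┓                
             ┃ CalendarWidget     ┃                
             ┠────────────────────┨                
             ┃   September 2023   ┃                
             ┃Mo Tu We Th Fr Sa Su┃                
             ┃             1*  2  ┃                
             ┃ 4*  5  6  7  8  9 1┃                
             ┃11 12 13 1┏━━━━━━━━━━━━━━━━━━━━━━━━━━
             ┃18 19 20 2┃ CheckboxTree             
             ┃25 26 27 2┠──────────────────────────
             ┃          ┃ [-] repo/                
             ┃          ┃   [ ] parser.c           
             ┃          ┃>  [ ] test.html          
             ┃          ┃   [x] worker.c           
             ┃          ┃   [-] vendor/            
             ┃          ┃     [ ] Makefile         
             ┃          ┃     [x] index.md         
             ┃          ┃   [ ] logger.rs          


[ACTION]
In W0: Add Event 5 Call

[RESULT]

             ┏━━━━━━━━━━━━━━━━━━━━┓                
             ┃ CalendarWidget     ┃                
             ┠────────────────────┨                
             ┃   September 2023   ┃                
             ┃Mo Tu We Th Fr Sa Su┃                
             ┃             1*  2  ┃                
             ┃ 4*  5*  6  7  8  9 ┃                
             ┃11 12 13 1┏━━━━━━━━━━━━━━━━━━━━━━━━━━
             ┃18 19 20 2┃ CheckboxTree             
             ┃25 26 27 2┠──────────────────────────
             ┃          ┃ [-] repo/                
             ┃          ┃   [ ] parser.c           
             ┃          ┃>  [ ] test.html          
             ┃          ┃   [x] worker.c           
             ┃          ┃   [-] vendor/            
             ┃          ┃     [ ] Makefile         
             ┃          ┃     [x] index.md         
             ┃          ┃   [ ] logger.rs          


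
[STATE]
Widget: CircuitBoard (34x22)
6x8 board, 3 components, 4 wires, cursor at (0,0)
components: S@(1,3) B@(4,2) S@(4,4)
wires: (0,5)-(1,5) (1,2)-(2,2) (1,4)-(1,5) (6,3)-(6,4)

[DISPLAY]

   0 1 2 3 4 5                    
0  [.]                  ·         
                        │         
1           ·   S   · ─ ·         
            │                     
2           ·                     
                                  
3                                 
                                  
4           B       S             
                                  
5                                 
                                  
6               · ─ ·             
                                  
7                                 
Cursor: (0,0)                     
                                  
                                  
                                  
                                  
                                  


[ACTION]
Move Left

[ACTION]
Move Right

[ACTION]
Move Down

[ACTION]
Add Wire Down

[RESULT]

   0 1 2 3 4 5                    
0                       ·         
                        │         
1      [.]  ·   S   · ─ ·         
        │   │                     
2       ·   ·                     
                                  
3                                 
                                  
4           B       S             
                                  
5                                 
                                  
6               · ─ ·             
                                  
7                                 
Cursor: (1,1)                     
                                  
                                  
                                  
                                  
                                  


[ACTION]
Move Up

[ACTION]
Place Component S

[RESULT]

   0 1 2 3 4 5                    
0      [S]              ·         
                        │         
1       ·   ·   S   · ─ ·         
        │   │                     
2       ·   ·                     
                                  
3                                 
                                  
4           B       S             
                                  
5                                 
                                  
6               · ─ ·             
                                  
7                                 
Cursor: (0,1)                     
                                  
                                  
                                  
                                  
                                  


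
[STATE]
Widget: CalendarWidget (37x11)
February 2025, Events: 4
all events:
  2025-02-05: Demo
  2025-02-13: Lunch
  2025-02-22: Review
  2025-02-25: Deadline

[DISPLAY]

            February 2025            
Mo Tu We Th Fr Sa Su                 
                1  2                 
 3  4  5*  6  7  8  9                
10 11 12 13* 14 15 16                
17 18 19 20 21 22* 23                
24 25* 26 27 28                      
                                     
                                     
                                     
                                     


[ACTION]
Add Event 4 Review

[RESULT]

            February 2025            
Mo Tu We Th Fr Sa Su                 
                1  2                 
 3  4*  5*  6  7  8  9               
10 11 12 13* 14 15 16                
17 18 19 20 21 22* 23                
24 25* 26 27 28                      
                                     
                                     
                                     
                                     


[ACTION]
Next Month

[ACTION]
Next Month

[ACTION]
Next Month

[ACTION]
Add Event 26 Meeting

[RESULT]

               May 2025              
Mo Tu We Th Fr Sa Su                 
          1  2  3  4                 
 5  6  7  8  9 10 11                 
12 13 14 15 16 17 18                 
19 20 21 22 23 24 25                 
26* 27 28 29 30 31                   
                                     
                                     
                                     
                                     


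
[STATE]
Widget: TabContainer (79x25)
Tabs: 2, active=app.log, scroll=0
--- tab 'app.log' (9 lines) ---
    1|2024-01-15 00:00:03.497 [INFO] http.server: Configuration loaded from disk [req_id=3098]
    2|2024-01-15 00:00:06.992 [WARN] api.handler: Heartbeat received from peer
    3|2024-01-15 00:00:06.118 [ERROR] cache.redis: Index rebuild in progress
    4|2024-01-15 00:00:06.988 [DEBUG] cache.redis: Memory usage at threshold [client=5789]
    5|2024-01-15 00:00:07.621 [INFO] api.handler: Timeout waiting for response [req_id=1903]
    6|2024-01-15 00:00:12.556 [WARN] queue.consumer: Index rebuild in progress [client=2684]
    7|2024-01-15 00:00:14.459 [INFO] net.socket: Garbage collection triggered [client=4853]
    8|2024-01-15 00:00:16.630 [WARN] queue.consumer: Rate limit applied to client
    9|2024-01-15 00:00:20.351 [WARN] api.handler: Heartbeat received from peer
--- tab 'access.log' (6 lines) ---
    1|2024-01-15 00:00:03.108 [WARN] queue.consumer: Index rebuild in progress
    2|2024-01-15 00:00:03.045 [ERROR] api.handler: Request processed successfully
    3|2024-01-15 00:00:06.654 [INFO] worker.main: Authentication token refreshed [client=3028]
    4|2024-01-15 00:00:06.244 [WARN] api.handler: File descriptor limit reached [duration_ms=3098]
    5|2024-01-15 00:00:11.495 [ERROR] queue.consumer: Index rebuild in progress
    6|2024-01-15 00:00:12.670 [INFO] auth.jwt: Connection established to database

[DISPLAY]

[app.log]│ access.log                                                          
───────────────────────────────────────────────────────────────────────────────
2024-01-15 00:00:03.497 [INFO] http.server: Configuration loaded from disk [req
2024-01-15 00:00:06.992 [WARN] api.handler: Heartbeat received from peer       
2024-01-15 00:00:06.118 [ERROR] cache.redis: Index rebuild in progress         
2024-01-15 00:00:06.988 [DEBUG] cache.redis: Memory usage at threshold [client=
2024-01-15 00:00:07.621 [INFO] api.handler: Timeout waiting for response [req_i
2024-01-15 00:00:12.556 [WARN] queue.consumer: Index rebuild in progress [clien
2024-01-15 00:00:14.459 [INFO] net.socket: Garbage collection triggered [client
2024-01-15 00:00:16.630 [WARN] queue.consumer: Rate limit applied to client    
2024-01-15 00:00:20.351 [WARN] api.handler: Heartbeat received from peer       
                                                                               
                                                                               
                                                                               
                                                                               
                                                                               
                                                                               
                                                                               
                                                                               
                                                                               
                                                                               
                                                                               
                                                                               
                                                                               
                                                                               


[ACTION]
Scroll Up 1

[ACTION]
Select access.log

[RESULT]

 app.log │[access.log]                                                         
───────────────────────────────────────────────────────────────────────────────
2024-01-15 00:00:03.108 [WARN] queue.consumer: Index rebuild in progress       
2024-01-15 00:00:03.045 [ERROR] api.handler: Request processed successfully    
2024-01-15 00:00:06.654 [INFO] worker.main: Authentication token refreshed [cli
2024-01-15 00:00:06.244 [WARN] api.handler: File descriptor limit reached [dura
2024-01-15 00:00:11.495 [ERROR] queue.consumer: Index rebuild in progress      
2024-01-15 00:00:12.670 [INFO] auth.jwt: Connection established to database    
                                                                               
                                                                               
                                                                               
                                                                               
                                                                               
                                                                               
                                                                               
                                                                               
                                                                               
                                                                               
                                                                               
                                                                               
                                                                               
                                                                               
                                                                               
                                                                               
                                                                               


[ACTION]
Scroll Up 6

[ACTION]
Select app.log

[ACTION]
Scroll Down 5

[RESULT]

[app.log]│ access.log                                                          
───────────────────────────────────────────────────────────────────────────────
2024-01-15 00:00:12.556 [WARN] queue.consumer: Index rebuild in progress [clien
2024-01-15 00:00:14.459 [INFO] net.socket: Garbage collection triggered [client
2024-01-15 00:00:16.630 [WARN] queue.consumer: Rate limit applied to client    
2024-01-15 00:00:20.351 [WARN] api.handler: Heartbeat received from peer       
                                                                               
                                                                               
                                                                               
                                                                               
                                                                               
                                                                               
                                                                               
                                                                               
                                                                               
                                                                               
                                                                               
                                                                               
                                                                               
                                                                               
                                                                               
                                                                               
                                                                               
                                                                               
                                                                               
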